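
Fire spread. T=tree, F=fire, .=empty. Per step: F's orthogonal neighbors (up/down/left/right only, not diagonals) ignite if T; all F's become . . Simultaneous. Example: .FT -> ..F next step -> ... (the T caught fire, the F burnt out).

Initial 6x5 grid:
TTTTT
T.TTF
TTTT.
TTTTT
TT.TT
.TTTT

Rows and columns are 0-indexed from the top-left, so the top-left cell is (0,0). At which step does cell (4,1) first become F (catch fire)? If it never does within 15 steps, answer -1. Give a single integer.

Step 1: cell (4,1)='T' (+2 fires, +1 burnt)
Step 2: cell (4,1)='T' (+3 fires, +2 burnt)
Step 3: cell (4,1)='T' (+3 fires, +3 burnt)
Step 4: cell (4,1)='T' (+5 fires, +3 burnt)
Step 5: cell (4,1)='T' (+5 fires, +5 burnt)
Step 6: cell (4,1)='F' (+5 fires, +5 burnt)
  -> target ignites at step 6
Step 7: cell (4,1)='.' (+2 fires, +5 burnt)
Step 8: cell (4,1)='.' (+0 fires, +2 burnt)
  fire out at step 8

6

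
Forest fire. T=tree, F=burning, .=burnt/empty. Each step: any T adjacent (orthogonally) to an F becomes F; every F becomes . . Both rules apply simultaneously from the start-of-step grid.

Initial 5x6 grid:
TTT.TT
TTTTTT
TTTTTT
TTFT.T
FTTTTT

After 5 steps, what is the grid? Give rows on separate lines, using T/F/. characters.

Step 1: 6 trees catch fire, 2 burn out
  TTT.TT
  TTTTTT
  TTFTTT
  FF.F.T
  .FFTTT
Step 2: 5 trees catch fire, 6 burn out
  TTT.TT
  TTFTTT
  FF.FTT
  .....T
  ...FTT
Step 3: 6 trees catch fire, 5 burn out
  TTF.TT
  FF.FTT
  ....FT
  .....T
  ....FT
Step 4: 5 trees catch fire, 6 burn out
  FF..TT
  ....FT
  .....F
  .....T
  .....F
Step 5: 3 trees catch fire, 5 burn out
  ....FT
  .....F
  ......
  .....F
  ......

....FT
.....F
......
.....F
......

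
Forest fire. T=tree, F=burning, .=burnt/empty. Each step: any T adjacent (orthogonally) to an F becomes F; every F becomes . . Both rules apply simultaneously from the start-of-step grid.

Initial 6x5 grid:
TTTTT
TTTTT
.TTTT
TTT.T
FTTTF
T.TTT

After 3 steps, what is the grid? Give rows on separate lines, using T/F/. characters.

Step 1: 6 trees catch fire, 2 burn out
  TTTTT
  TTTTT
  .TTTT
  FTT.F
  .FTF.
  F.TTF
Step 2: 4 trees catch fire, 6 burn out
  TTTTT
  TTTTT
  .TTTF
  .FT..
  ..F..
  ..TF.
Step 3: 5 trees catch fire, 4 burn out
  TTTTT
  TTTTF
  .FTF.
  ..F..
  .....
  ..F..

TTTTT
TTTTF
.FTF.
..F..
.....
..F..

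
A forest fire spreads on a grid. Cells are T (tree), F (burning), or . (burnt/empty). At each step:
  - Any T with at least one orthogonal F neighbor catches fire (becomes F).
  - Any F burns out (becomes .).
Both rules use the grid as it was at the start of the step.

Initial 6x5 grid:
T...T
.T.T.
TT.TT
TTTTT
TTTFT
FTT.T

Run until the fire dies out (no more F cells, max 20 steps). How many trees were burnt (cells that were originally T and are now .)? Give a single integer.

Step 1: +5 fires, +2 burnt (F count now 5)
Step 2: +7 fires, +5 burnt (F count now 7)
Step 3: +4 fires, +7 burnt (F count now 4)
Step 4: +1 fires, +4 burnt (F count now 1)
Step 5: +1 fires, +1 burnt (F count now 1)
Step 6: +0 fires, +1 burnt (F count now 0)
Fire out after step 6
Initially T: 20, now '.': 28
Total burnt (originally-T cells now '.'): 18

Answer: 18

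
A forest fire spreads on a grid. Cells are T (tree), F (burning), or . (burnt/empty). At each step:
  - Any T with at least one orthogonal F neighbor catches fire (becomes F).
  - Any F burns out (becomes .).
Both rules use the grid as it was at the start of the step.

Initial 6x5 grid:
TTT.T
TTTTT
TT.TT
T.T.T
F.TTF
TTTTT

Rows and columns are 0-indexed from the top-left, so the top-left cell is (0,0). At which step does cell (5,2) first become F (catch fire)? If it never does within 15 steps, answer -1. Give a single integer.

Step 1: cell (5,2)='T' (+5 fires, +2 burnt)
Step 2: cell (5,2)='T' (+5 fires, +5 burnt)
Step 3: cell (5,2)='F' (+6 fires, +5 burnt)
  -> target ignites at step 3
Step 4: cell (5,2)='.' (+4 fires, +6 burnt)
Step 5: cell (5,2)='.' (+2 fires, +4 burnt)
Step 6: cell (5,2)='.' (+1 fires, +2 burnt)
Step 7: cell (5,2)='.' (+0 fires, +1 burnt)
  fire out at step 7

3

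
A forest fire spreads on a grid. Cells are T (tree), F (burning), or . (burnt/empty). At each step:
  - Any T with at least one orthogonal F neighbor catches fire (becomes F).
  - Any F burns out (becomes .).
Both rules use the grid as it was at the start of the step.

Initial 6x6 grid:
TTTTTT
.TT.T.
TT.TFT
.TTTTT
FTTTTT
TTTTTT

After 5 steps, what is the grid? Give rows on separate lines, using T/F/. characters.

Step 1: 6 trees catch fire, 2 burn out
  TTTTTT
  .TT.F.
  TT.F.F
  .TTTFT
  .FTTTT
  FTTTTT
Step 2: 7 trees catch fire, 6 burn out
  TTTTFT
  .TT...
  TT....
  .FTF.F
  ..FTFT
  .FTTTT
Step 3: 8 trees catch fire, 7 burn out
  TTTF.F
  .TT...
  TF....
  ..F...
  ...F.F
  ..FTFT
Step 4: 5 trees catch fire, 8 burn out
  TTF...
  .FT...
  F.....
  ......
  ......
  ...F.F
Step 5: 2 trees catch fire, 5 burn out
  TF....
  ..F...
  ......
  ......
  ......
  ......

TF....
..F...
......
......
......
......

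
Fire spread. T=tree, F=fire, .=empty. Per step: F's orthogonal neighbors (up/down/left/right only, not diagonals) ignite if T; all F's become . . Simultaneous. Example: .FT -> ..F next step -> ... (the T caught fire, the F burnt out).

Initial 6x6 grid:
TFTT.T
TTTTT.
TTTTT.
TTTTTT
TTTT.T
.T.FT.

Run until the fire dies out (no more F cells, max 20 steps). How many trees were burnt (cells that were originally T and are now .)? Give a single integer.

Answer: 26

Derivation:
Step 1: +5 fires, +2 burnt (F count now 5)
Step 2: +6 fires, +5 burnt (F count now 6)
Step 3: +8 fires, +6 burnt (F count now 8)
Step 4: +6 fires, +8 burnt (F count now 6)
Step 5: +1 fires, +6 burnt (F count now 1)
Step 6: +0 fires, +1 burnt (F count now 0)
Fire out after step 6
Initially T: 27, now '.': 35
Total burnt (originally-T cells now '.'): 26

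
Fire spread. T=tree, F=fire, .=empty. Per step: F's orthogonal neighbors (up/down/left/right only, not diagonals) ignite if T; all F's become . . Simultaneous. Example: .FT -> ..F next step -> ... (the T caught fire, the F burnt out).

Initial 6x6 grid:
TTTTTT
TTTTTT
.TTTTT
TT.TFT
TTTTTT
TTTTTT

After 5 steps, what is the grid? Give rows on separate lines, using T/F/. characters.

Step 1: 4 trees catch fire, 1 burn out
  TTTTTT
  TTTTTT
  .TTTFT
  TT.F.F
  TTTTFT
  TTTTTT
Step 2: 6 trees catch fire, 4 burn out
  TTTTTT
  TTTTFT
  .TTF.F
  TT....
  TTTF.F
  TTTTFT
Step 3: 7 trees catch fire, 6 burn out
  TTTTFT
  TTTF.F
  .TF...
  TT....
  TTF...
  TTTF.F
Step 4: 6 trees catch fire, 7 burn out
  TTTF.F
  TTF...
  .F....
  TT....
  TF....
  TTF...
Step 5: 5 trees catch fire, 6 burn out
  TTF...
  TF....
  ......
  TF....
  F.....
  TF....

TTF...
TF....
......
TF....
F.....
TF....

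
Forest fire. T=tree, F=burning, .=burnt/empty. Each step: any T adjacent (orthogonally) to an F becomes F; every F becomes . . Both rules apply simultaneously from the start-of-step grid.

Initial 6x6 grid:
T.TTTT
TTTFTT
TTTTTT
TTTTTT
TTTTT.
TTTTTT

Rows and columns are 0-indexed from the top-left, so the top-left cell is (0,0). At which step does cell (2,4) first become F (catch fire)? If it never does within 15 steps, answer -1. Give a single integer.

Step 1: cell (2,4)='T' (+4 fires, +1 burnt)
Step 2: cell (2,4)='F' (+7 fires, +4 burnt)
  -> target ignites at step 2
Step 3: cell (2,4)='.' (+7 fires, +7 burnt)
Step 4: cell (2,4)='.' (+7 fires, +7 burnt)
Step 5: cell (2,4)='.' (+4 fires, +7 burnt)
Step 6: cell (2,4)='.' (+3 fires, +4 burnt)
Step 7: cell (2,4)='.' (+1 fires, +3 burnt)
Step 8: cell (2,4)='.' (+0 fires, +1 burnt)
  fire out at step 8

2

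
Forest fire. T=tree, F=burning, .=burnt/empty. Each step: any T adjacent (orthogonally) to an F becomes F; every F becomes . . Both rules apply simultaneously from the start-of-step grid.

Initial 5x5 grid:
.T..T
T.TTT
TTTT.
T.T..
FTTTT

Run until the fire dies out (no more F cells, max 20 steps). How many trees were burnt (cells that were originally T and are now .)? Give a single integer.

Step 1: +2 fires, +1 burnt (F count now 2)
Step 2: +2 fires, +2 burnt (F count now 2)
Step 3: +4 fires, +2 burnt (F count now 4)
Step 4: +2 fires, +4 burnt (F count now 2)
Step 5: +2 fires, +2 burnt (F count now 2)
Step 6: +1 fires, +2 burnt (F count now 1)
Step 7: +1 fires, +1 burnt (F count now 1)
Step 8: +1 fires, +1 burnt (F count now 1)
Step 9: +0 fires, +1 burnt (F count now 0)
Fire out after step 9
Initially T: 16, now '.': 24
Total burnt (originally-T cells now '.'): 15

Answer: 15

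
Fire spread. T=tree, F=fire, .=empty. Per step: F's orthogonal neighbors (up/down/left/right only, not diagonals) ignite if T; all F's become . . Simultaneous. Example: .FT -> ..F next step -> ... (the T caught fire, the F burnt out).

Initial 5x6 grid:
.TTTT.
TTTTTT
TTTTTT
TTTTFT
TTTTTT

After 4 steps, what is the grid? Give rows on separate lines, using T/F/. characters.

Step 1: 4 trees catch fire, 1 burn out
  .TTTT.
  TTTTTT
  TTTTFT
  TTTF.F
  TTTTFT
Step 2: 6 trees catch fire, 4 burn out
  .TTTT.
  TTTTFT
  TTTF.F
  TTF...
  TTTF.F
Step 3: 6 trees catch fire, 6 burn out
  .TTTF.
  TTTF.F
  TTF...
  TF....
  TTF...
Step 4: 5 trees catch fire, 6 burn out
  .TTF..
  TTF...
  TF....
  F.....
  TF....

.TTF..
TTF...
TF....
F.....
TF....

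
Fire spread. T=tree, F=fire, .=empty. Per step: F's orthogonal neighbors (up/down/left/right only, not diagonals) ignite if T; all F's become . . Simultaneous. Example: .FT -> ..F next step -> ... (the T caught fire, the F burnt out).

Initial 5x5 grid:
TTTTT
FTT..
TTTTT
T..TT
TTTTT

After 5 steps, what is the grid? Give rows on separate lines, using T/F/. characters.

Step 1: 3 trees catch fire, 1 burn out
  FTTTT
  .FT..
  FTTTT
  T..TT
  TTTTT
Step 2: 4 trees catch fire, 3 burn out
  .FTTT
  ..F..
  .FTTT
  F..TT
  TTTTT
Step 3: 3 trees catch fire, 4 burn out
  ..FTT
  .....
  ..FTT
  ...TT
  FTTTT
Step 4: 3 trees catch fire, 3 burn out
  ...FT
  .....
  ...FT
  ...TT
  .FTTT
Step 5: 4 trees catch fire, 3 burn out
  ....F
  .....
  ....F
  ...FT
  ..FTT

....F
.....
....F
...FT
..FTT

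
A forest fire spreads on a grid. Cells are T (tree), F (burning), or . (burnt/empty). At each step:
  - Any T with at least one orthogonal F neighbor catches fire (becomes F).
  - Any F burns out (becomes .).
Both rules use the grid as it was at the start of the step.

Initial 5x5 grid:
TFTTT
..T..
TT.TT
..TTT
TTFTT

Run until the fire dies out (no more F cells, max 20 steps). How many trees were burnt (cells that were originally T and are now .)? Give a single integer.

Answer: 14

Derivation:
Step 1: +5 fires, +2 burnt (F count now 5)
Step 2: +5 fires, +5 burnt (F count now 5)
Step 3: +3 fires, +5 burnt (F count now 3)
Step 4: +1 fires, +3 burnt (F count now 1)
Step 5: +0 fires, +1 burnt (F count now 0)
Fire out after step 5
Initially T: 16, now '.': 23
Total burnt (originally-T cells now '.'): 14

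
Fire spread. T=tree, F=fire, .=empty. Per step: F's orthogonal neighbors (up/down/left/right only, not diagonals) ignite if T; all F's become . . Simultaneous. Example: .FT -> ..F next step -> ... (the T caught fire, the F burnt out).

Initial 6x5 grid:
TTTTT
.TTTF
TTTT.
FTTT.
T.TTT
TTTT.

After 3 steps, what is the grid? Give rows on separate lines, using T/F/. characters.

Step 1: 5 trees catch fire, 2 burn out
  TTTTF
  .TTF.
  FTTT.
  .FTT.
  F.TTT
  TTTT.
Step 2: 6 trees catch fire, 5 burn out
  TTTF.
  .TF..
  .FTF.
  ..FT.
  ..TTT
  FTTT.
Step 3: 6 trees catch fire, 6 burn out
  TTF..
  .F...
  ..F..
  ...F.
  ..FTT
  .FTT.

TTF..
.F...
..F..
...F.
..FTT
.FTT.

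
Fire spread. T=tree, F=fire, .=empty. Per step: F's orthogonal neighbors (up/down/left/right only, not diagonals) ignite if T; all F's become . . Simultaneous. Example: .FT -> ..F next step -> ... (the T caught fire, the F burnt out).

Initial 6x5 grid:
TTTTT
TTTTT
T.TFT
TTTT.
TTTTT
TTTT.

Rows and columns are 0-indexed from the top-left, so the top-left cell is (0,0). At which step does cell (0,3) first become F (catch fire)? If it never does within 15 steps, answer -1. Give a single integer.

Step 1: cell (0,3)='T' (+4 fires, +1 burnt)
Step 2: cell (0,3)='F' (+5 fires, +4 burnt)
  -> target ignites at step 2
Step 3: cell (0,3)='.' (+7 fires, +5 burnt)
Step 4: cell (0,3)='.' (+5 fires, +7 burnt)
Step 5: cell (0,3)='.' (+4 fires, +5 burnt)
Step 6: cell (0,3)='.' (+1 fires, +4 burnt)
Step 7: cell (0,3)='.' (+0 fires, +1 burnt)
  fire out at step 7

2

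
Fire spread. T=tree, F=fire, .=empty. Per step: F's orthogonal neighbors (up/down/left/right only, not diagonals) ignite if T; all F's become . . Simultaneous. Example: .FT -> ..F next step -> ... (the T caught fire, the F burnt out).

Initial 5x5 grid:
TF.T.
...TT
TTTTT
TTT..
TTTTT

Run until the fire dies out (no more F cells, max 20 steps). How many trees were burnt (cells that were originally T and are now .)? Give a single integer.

Answer: 1

Derivation:
Step 1: +1 fires, +1 burnt (F count now 1)
Step 2: +0 fires, +1 burnt (F count now 0)
Fire out after step 2
Initially T: 17, now '.': 9
Total burnt (originally-T cells now '.'): 1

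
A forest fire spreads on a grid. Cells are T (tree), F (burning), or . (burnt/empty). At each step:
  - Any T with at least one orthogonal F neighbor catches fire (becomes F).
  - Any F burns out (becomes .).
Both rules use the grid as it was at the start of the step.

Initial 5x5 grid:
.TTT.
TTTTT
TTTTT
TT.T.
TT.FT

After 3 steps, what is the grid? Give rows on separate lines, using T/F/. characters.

Step 1: 2 trees catch fire, 1 burn out
  .TTT.
  TTTTT
  TTTTT
  TT.F.
  TT..F
Step 2: 1 trees catch fire, 2 burn out
  .TTT.
  TTTTT
  TTTFT
  TT...
  TT...
Step 3: 3 trees catch fire, 1 burn out
  .TTT.
  TTTFT
  TTF.F
  TT...
  TT...

.TTT.
TTTFT
TTF.F
TT...
TT...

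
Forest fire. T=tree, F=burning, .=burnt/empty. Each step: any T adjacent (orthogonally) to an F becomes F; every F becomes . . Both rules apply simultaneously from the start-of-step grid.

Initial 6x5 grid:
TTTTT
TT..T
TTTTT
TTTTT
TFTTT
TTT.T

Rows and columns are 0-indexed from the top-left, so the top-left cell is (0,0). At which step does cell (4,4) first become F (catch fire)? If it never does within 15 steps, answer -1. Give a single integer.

Step 1: cell (4,4)='T' (+4 fires, +1 burnt)
Step 2: cell (4,4)='T' (+6 fires, +4 burnt)
Step 3: cell (4,4)='F' (+5 fires, +6 burnt)
  -> target ignites at step 3
Step 4: cell (4,4)='.' (+5 fires, +5 burnt)
Step 5: cell (4,4)='.' (+3 fires, +5 burnt)
Step 6: cell (4,4)='.' (+2 fires, +3 burnt)
Step 7: cell (4,4)='.' (+1 fires, +2 burnt)
Step 8: cell (4,4)='.' (+0 fires, +1 burnt)
  fire out at step 8

3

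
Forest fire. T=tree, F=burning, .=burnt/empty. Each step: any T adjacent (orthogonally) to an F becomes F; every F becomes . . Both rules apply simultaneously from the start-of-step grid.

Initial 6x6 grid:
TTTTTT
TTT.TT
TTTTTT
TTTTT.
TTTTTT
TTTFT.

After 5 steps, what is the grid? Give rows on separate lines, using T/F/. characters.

Step 1: 3 trees catch fire, 1 burn out
  TTTTTT
  TTT.TT
  TTTTTT
  TTTTT.
  TTTFTT
  TTF.F.
Step 2: 4 trees catch fire, 3 burn out
  TTTTTT
  TTT.TT
  TTTTTT
  TTTFT.
  TTF.FT
  TF....
Step 3: 6 trees catch fire, 4 burn out
  TTTTTT
  TTT.TT
  TTTFTT
  TTF.F.
  TF...F
  F.....
Step 4: 4 trees catch fire, 6 burn out
  TTTTTT
  TTT.TT
  TTF.FT
  TF....
  F.....
  ......
Step 5: 5 trees catch fire, 4 burn out
  TTTTTT
  TTF.FT
  TF...F
  F.....
  ......
  ......

TTTTTT
TTF.FT
TF...F
F.....
......
......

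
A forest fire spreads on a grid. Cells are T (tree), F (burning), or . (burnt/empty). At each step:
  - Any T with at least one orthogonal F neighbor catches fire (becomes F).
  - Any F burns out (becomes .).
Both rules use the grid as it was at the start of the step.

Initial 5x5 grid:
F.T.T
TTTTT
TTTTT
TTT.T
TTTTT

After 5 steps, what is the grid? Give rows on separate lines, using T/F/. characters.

Step 1: 1 trees catch fire, 1 burn out
  ..T.T
  FTTTT
  TTTTT
  TTT.T
  TTTTT
Step 2: 2 trees catch fire, 1 burn out
  ..T.T
  .FTTT
  FTTTT
  TTT.T
  TTTTT
Step 3: 3 trees catch fire, 2 burn out
  ..T.T
  ..FTT
  .FTTT
  FTT.T
  TTTTT
Step 4: 5 trees catch fire, 3 burn out
  ..F.T
  ...FT
  ..FTT
  .FT.T
  FTTTT
Step 5: 4 trees catch fire, 5 burn out
  ....T
  ....F
  ...FT
  ..F.T
  .FTTT

....T
....F
...FT
..F.T
.FTTT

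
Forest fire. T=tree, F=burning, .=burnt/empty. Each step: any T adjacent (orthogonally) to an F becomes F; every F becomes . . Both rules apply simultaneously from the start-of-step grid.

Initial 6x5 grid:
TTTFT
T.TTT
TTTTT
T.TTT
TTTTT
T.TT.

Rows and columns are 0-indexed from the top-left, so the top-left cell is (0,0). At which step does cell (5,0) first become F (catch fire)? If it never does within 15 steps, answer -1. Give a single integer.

Step 1: cell (5,0)='T' (+3 fires, +1 burnt)
Step 2: cell (5,0)='T' (+4 fires, +3 burnt)
Step 3: cell (5,0)='T' (+4 fires, +4 burnt)
Step 4: cell (5,0)='T' (+5 fires, +4 burnt)
Step 5: cell (5,0)='T' (+4 fires, +5 burnt)
Step 6: cell (5,0)='T' (+3 fires, +4 burnt)
Step 7: cell (5,0)='T' (+1 fires, +3 burnt)
Step 8: cell (5,0)='F' (+1 fires, +1 burnt)
  -> target ignites at step 8
Step 9: cell (5,0)='.' (+0 fires, +1 burnt)
  fire out at step 9

8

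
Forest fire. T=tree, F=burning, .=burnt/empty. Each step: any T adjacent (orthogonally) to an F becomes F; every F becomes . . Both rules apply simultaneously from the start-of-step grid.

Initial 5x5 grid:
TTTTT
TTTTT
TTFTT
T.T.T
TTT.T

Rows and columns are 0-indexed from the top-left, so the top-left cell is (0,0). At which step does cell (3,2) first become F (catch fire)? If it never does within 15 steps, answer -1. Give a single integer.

Step 1: cell (3,2)='F' (+4 fires, +1 burnt)
  -> target ignites at step 1
Step 2: cell (3,2)='.' (+6 fires, +4 burnt)
Step 3: cell (3,2)='.' (+7 fires, +6 burnt)
Step 4: cell (3,2)='.' (+4 fires, +7 burnt)
Step 5: cell (3,2)='.' (+0 fires, +4 burnt)
  fire out at step 5

1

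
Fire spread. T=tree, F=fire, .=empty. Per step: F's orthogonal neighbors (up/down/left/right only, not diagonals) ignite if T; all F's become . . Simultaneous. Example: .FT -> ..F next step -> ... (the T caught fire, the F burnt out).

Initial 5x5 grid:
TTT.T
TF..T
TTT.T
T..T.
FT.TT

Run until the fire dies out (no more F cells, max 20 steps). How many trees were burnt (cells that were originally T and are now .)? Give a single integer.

Step 1: +5 fires, +2 burnt (F count now 5)
Step 2: +4 fires, +5 burnt (F count now 4)
Step 3: +0 fires, +4 burnt (F count now 0)
Fire out after step 3
Initially T: 15, now '.': 19
Total burnt (originally-T cells now '.'): 9

Answer: 9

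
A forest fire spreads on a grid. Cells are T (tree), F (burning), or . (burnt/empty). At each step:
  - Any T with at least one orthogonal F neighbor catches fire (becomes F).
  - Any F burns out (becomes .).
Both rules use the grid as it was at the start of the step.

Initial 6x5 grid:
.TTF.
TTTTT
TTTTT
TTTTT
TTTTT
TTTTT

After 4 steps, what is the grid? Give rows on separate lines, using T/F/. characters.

Step 1: 2 trees catch fire, 1 burn out
  .TF..
  TTTFT
  TTTTT
  TTTTT
  TTTTT
  TTTTT
Step 2: 4 trees catch fire, 2 burn out
  .F...
  TTF.F
  TTTFT
  TTTTT
  TTTTT
  TTTTT
Step 3: 4 trees catch fire, 4 burn out
  .....
  TF...
  TTF.F
  TTTFT
  TTTTT
  TTTTT
Step 4: 5 trees catch fire, 4 burn out
  .....
  F....
  TF...
  TTF.F
  TTTFT
  TTTTT

.....
F....
TF...
TTF.F
TTTFT
TTTTT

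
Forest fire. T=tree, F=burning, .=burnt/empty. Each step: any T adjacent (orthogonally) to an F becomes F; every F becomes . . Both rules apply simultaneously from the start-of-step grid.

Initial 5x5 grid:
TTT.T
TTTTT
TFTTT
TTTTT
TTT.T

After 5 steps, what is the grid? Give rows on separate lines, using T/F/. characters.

Step 1: 4 trees catch fire, 1 burn out
  TTT.T
  TFTTT
  F.FTT
  TFTTT
  TTT.T
Step 2: 7 trees catch fire, 4 burn out
  TFT.T
  F.FTT
  ...FT
  F.FTT
  TFT.T
Step 3: 7 trees catch fire, 7 burn out
  F.F.T
  ...FT
  ....F
  ...FT
  F.F.T
Step 4: 2 trees catch fire, 7 burn out
  ....T
  ....F
  .....
  ....F
  ....T
Step 5: 2 trees catch fire, 2 burn out
  ....F
  .....
  .....
  .....
  ....F

....F
.....
.....
.....
....F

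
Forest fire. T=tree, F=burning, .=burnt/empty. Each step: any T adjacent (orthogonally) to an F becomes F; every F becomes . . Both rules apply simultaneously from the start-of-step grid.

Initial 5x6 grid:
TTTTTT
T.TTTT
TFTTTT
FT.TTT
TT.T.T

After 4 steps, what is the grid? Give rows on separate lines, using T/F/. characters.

Step 1: 4 trees catch fire, 2 burn out
  TTTTTT
  T.TTTT
  F.FTTT
  .F.TTT
  FT.T.T
Step 2: 4 trees catch fire, 4 burn out
  TTTTTT
  F.FTTT
  ...FTT
  ...TTT
  .F.T.T
Step 3: 5 trees catch fire, 4 burn out
  FTFTTT
  ...FTT
  ....FT
  ...FTT
  ...T.T
Step 4: 6 trees catch fire, 5 burn out
  .F.FTT
  ....FT
  .....F
  ....FT
  ...F.T

.F.FTT
....FT
.....F
....FT
...F.T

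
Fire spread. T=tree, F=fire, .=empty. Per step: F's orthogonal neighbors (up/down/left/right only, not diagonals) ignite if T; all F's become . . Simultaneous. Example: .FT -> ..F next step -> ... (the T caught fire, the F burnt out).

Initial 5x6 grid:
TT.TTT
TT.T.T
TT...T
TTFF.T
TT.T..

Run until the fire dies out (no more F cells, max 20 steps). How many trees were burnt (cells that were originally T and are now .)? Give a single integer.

Step 1: +2 fires, +2 burnt (F count now 2)
Step 2: +3 fires, +2 burnt (F count now 3)
Step 3: +3 fires, +3 burnt (F count now 3)
Step 4: +2 fires, +3 burnt (F count now 2)
Step 5: +1 fires, +2 burnt (F count now 1)
Step 6: +0 fires, +1 burnt (F count now 0)
Fire out after step 6
Initially T: 18, now '.': 23
Total burnt (originally-T cells now '.'): 11

Answer: 11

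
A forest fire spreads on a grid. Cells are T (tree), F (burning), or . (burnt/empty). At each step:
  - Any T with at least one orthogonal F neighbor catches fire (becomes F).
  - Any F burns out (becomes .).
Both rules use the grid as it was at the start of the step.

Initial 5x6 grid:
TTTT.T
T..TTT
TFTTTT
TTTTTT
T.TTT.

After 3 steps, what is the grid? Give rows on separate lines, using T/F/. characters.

Step 1: 3 trees catch fire, 1 burn out
  TTTT.T
  T..TTT
  F.FTTT
  TFTTTT
  T.TTT.
Step 2: 4 trees catch fire, 3 burn out
  TTTT.T
  F..TTT
  ...FTT
  F.FTTT
  T.TTT.
Step 3: 6 trees catch fire, 4 burn out
  FTTT.T
  ...FTT
  ....FT
  ...FTT
  F.FTT.

FTTT.T
...FTT
....FT
...FTT
F.FTT.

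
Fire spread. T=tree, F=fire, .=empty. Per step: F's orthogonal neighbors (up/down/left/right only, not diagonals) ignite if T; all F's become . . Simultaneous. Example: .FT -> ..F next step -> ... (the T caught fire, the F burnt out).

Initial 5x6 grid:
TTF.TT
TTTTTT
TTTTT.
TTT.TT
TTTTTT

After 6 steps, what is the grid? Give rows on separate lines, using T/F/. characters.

Step 1: 2 trees catch fire, 1 burn out
  TF..TT
  TTFTTT
  TTTTT.
  TTT.TT
  TTTTTT
Step 2: 4 trees catch fire, 2 burn out
  F...TT
  TF.FTT
  TTFTT.
  TTT.TT
  TTTTTT
Step 3: 5 trees catch fire, 4 burn out
  ....TT
  F...FT
  TF.FT.
  TTF.TT
  TTTTTT
Step 4: 6 trees catch fire, 5 burn out
  ....FT
  .....F
  F...F.
  TF..TT
  TTFTTT
Step 5: 5 trees catch fire, 6 burn out
  .....F
  ......
  ......
  F...FT
  TF.FTT
Step 6: 3 trees catch fire, 5 burn out
  ......
  ......
  ......
  .....F
  F...FT

......
......
......
.....F
F...FT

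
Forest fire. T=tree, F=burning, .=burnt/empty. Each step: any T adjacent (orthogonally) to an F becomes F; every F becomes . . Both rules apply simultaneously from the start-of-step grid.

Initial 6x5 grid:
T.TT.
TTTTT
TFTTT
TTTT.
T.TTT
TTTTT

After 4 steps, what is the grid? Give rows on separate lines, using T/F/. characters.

Step 1: 4 trees catch fire, 1 burn out
  T.TT.
  TFTTT
  F.FTT
  TFTT.
  T.TTT
  TTTTT
Step 2: 5 trees catch fire, 4 burn out
  T.TT.
  F.FTT
  ...FT
  F.FT.
  T.TTT
  TTTTT
Step 3: 7 trees catch fire, 5 burn out
  F.FT.
  ...FT
  ....F
  ...F.
  F.FTT
  TTTTT
Step 4: 5 trees catch fire, 7 burn out
  ...F.
  ....F
  .....
  .....
  ...FT
  FTFTT

...F.
....F
.....
.....
...FT
FTFTT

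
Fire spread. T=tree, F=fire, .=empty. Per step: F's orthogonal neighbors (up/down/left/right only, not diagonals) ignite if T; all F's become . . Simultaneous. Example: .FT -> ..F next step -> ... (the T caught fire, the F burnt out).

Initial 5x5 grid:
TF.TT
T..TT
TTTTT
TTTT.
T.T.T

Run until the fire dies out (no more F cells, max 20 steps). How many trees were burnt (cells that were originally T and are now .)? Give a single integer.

Step 1: +1 fires, +1 burnt (F count now 1)
Step 2: +1 fires, +1 burnt (F count now 1)
Step 3: +1 fires, +1 burnt (F count now 1)
Step 4: +2 fires, +1 burnt (F count now 2)
Step 5: +3 fires, +2 burnt (F count now 3)
Step 6: +2 fires, +3 burnt (F count now 2)
Step 7: +4 fires, +2 burnt (F count now 4)
Step 8: +2 fires, +4 burnt (F count now 2)
Step 9: +1 fires, +2 burnt (F count now 1)
Step 10: +0 fires, +1 burnt (F count now 0)
Fire out after step 10
Initially T: 18, now '.': 24
Total burnt (originally-T cells now '.'): 17

Answer: 17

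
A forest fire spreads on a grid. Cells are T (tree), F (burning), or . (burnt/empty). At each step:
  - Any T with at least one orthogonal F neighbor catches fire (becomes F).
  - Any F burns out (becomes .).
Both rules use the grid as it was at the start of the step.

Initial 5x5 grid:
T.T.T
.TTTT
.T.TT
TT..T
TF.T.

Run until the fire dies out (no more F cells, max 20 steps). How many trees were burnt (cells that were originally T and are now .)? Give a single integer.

Step 1: +2 fires, +1 burnt (F count now 2)
Step 2: +2 fires, +2 burnt (F count now 2)
Step 3: +1 fires, +2 burnt (F count now 1)
Step 4: +1 fires, +1 burnt (F count now 1)
Step 5: +2 fires, +1 burnt (F count now 2)
Step 6: +2 fires, +2 burnt (F count now 2)
Step 7: +2 fires, +2 burnt (F count now 2)
Step 8: +1 fires, +2 burnt (F count now 1)
Step 9: +0 fires, +1 burnt (F count now 0)
Fire out after step 9
Initially T: 15, now '.': 23
Total burnt (originally-T cells now '.'): 13

Answer: 13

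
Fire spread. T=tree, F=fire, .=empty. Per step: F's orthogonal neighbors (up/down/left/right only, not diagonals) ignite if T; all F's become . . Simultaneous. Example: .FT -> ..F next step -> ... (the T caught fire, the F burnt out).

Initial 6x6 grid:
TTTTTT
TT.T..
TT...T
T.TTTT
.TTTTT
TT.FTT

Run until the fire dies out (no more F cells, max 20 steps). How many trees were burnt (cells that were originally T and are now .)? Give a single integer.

Step 1: +2 fires, +1 burnt (F count now 2)
Step 2: +4 fires, +2 burnt (F count now 4)
Step 3: +4 fires, +4 burnt (F count now 4)
Step 4: +2 fires, +4 burnt (F count now 2)
Step 5: +2 fires, +2 burnt (F count now 2)
Step 6: +0 fires, +2 burnt (F count now 0)
Fire out after step 6
Initially T: 26, now '.': 24
Total burnt (originally-T cells now '.'): 14

Answer: 14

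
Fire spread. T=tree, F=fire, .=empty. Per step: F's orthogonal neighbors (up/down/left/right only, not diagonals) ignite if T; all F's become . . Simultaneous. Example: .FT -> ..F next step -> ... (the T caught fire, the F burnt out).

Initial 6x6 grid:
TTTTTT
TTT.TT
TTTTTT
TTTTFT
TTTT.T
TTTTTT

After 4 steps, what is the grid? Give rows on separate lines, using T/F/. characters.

Step 1: 3 trees catch fire, 1 burn out
  TTTTTT
  TTT.TT
  TTTTFT
  TTTF.F
  TTTT.T
  TTTTTT
Step 2: 6 trees catch fire, 3 burn out
  TTTTTT
  TTT.FT
  TTTF.F
  TTF...
  TTTF.F
  TTTTTT
Step 3: 7 trees catch fire, 6 burn out
  TTTTFT
  TTT..F
  TTF...
  TF....
  TTF...
  TTTFTF
Step 4: 8 trees catch fire, 7 burn out
  TTTF.F
  TTF...
  TF....
  F.....
  TF....
  TTF.F.

TTTF.F
TTF...
TF....
F.....
TF....
TTF.F.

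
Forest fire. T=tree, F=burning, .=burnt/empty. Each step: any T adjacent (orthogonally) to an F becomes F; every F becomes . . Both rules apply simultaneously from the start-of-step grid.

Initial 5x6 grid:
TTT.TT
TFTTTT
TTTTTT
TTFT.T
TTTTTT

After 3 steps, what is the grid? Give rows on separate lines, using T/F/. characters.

Step 1: 8 trees catch fire, 2 burn out
  TFT.TT
  F.FTTT
  TFFTTT
  TF.F.T
  TTFTTT
Step 2: 8 trees catch fire, 8 burn out
  F.F.TT
  ...FTT
  F..FTT
  F....T
  TF.FTT
Step 3: 4 trees catch fire, 8 burn out
  ....TT
  ....FT
  ....FT
  .....T
  F...FT

....TT
....FT
....FT
.....T
F...FT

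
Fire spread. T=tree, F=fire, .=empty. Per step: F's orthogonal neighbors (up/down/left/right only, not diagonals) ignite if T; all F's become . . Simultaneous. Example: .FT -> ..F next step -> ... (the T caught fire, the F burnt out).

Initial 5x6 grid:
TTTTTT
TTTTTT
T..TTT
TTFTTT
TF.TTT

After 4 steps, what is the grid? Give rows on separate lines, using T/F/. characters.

Step 1: 3 trees catch fire, 2 burn out
  TTTTTT
  TTTTTT
  T..TTT
  TF.FTT
  F..TTT
Step 2: 4 trees catch fire, 3 burn out
  TTTTTT
  TTTTTT
  T..FTT
  F...FT
  ...FTT
Step 3: 5 trees catch fire, 4 burn out
  TTTTTT
  TTTFTT
  F...FT
  .....F
  ....FT
Step 4: 6 trees catch fire, 5 burn out
  TTTFTT
  FTF.FT
  .....F
  ......
  .....F

TTTFTT
FTF.FT
.....F
......
.....F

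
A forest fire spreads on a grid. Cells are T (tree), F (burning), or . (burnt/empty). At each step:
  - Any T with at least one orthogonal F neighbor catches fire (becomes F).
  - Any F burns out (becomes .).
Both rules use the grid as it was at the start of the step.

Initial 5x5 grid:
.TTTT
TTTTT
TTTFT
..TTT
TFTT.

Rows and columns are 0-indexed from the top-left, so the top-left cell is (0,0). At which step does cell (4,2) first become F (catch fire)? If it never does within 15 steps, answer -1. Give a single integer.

Step 1: cell (4,2)='F' (+6 fires, +2 burnt)
  -> target ignites at step 1
Step 2: cell (4,2)='.' (+7 fires, +6 burnt)
Step 3: cell (4,2)='.' (+4 fires, +7 burnt)
Step 4: cell (4,2)='.' (+2 fires, +4 burnt)
Step 5: cell (4,2)='.' (+0 fires, +2 burnt)
  fire out at step 5

1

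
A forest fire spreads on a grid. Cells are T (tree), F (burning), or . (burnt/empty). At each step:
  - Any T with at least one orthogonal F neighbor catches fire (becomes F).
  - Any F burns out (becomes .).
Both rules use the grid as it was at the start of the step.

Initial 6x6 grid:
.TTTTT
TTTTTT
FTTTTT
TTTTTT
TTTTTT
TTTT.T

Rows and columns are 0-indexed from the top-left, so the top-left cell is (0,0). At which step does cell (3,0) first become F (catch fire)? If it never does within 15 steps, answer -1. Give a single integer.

Step 1: cell (3,0)='F' (+3 fires, +1 burnt)
  -> target ignites at step 1
Step 2: cell (3,0)='.' (+4 fires, +3 burnt)
Step 3: cell (3,0)='.' (+6 fires, +4 burnt)
Step 4: cell (3,0)='.' (+6 fires, +6 burnt)
Step 5: cell (3,0)='.' (+6 fires, +6 burnt)
Step 6: cell (3,0)='.' (+5 fires, +6 burnt)
Step 7: cell (3,0)='.' (+2 fires, +5 burnt)
Step 8: cell (3,0)='.' (+1 fires, +2 burnt)
Step 9: cell (3,0)='.' (+0 fires, +1 burnt)
  fire out at step 9

1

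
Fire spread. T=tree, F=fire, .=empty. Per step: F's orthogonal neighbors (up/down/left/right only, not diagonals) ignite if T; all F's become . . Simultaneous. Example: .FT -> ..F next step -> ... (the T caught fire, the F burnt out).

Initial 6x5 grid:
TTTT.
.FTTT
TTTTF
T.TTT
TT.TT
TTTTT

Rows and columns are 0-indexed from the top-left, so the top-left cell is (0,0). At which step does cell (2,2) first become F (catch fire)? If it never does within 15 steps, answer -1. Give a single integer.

Step 1: cell (2,2)='T' (+6 fires, +2 burnt)
Step 2: cell (2,2)='F' (+7 fires, +6 burnt)
  -> target ignites at step 2
Step 3: cell (2,2)='.' (+5 fires, +7 burnt)
Step 4: cell (2,2)='.' (+2 fires, +5 burnt)
Step 5: cell (2,2)='.' (+3 fires, +2 burnt)
Step 6: cell (2,2)='.' (+1 fires, +3 burnt)
Step 7: cell (2,2)='.' (+0 fires, +1 burnt)
  fire out at step 7

2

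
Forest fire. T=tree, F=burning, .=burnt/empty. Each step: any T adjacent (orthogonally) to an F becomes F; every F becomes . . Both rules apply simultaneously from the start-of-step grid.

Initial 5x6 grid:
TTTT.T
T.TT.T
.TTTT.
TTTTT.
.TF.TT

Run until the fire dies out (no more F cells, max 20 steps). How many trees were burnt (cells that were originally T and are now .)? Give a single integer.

Answer: 19

Derivation:
Step 1: +2 fires, +1 burnt (F count now 2)
Step 2: +3 fires, +2 burnt (F count now 3)
Step 3: +5 fires, +3 burnt (F count now 5)
Step 4: +4 fires, +5 burnt (F count now 4)
Step 5: +3 fires, +4 burnt (F count now 3)
Step 6: +1 fires, +3 burnt (F count now 1)
Step 7: +1 fires, +1 burnt (F count now 1)
Step 8: +0 fires, +1 burnt (F count now 0)
Fire out after step 8
Initially T: 21, now '.': 28
Total burnt (originally-T cells now '.'): 19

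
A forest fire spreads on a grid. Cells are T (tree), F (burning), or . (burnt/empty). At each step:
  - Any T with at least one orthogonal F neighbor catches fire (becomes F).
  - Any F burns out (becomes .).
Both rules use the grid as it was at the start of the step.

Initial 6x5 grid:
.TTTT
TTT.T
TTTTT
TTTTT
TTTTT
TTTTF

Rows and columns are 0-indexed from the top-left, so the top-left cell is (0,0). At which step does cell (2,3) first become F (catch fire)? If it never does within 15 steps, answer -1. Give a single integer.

Step 1: cell (2,3)='T' (+2 fires, +1 burnt)
Step 2: cell (2,3)='T' (+3 fires, +2 burnt)
Step 3: cell (2,3)='T' (+4 fires, +3 burnt)
Step 4: cell (2,3)='F' (+5 fires, +4 burnt)
  -> target ignites at step 4
Step 5: cell (2,3)='.' (+4 fires, +5 burnt)
Step 6: cell (2,3)='.' (+4 fires, +4 burnt)
Step 7: cell (2,3)='.' (+3 fires, +4 burnt)
Step 8: cell (2,3)='.' (+2 fires, +3 burnt)
Step 9: cell (2,3)='.' (+0 fires, +2 burnt)
  fire out at step 9

4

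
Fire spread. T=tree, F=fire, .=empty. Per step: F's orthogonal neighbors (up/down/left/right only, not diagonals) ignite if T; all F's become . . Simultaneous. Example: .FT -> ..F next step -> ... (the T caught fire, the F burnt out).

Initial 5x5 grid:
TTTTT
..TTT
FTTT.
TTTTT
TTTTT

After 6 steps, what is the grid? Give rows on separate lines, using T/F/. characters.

Step 1: 2 trees catch fire, 1 burn out
  TTTTT
  ..TTT
  .FTT.
  FTTTT
  TTTTT
Step 2: 3 trees catch fire, 2 burn out
  TTTTT
  ..TTT
  ..FT.
  .FTTT
  FTTTT
Step 3: 4 trees catch fire, 3 burn out
  TTTTT
  ..FTT
  ...F.
  ..FTT
  .FTTT
Step 4: 4 trees catch fire, 4 burn out
  TTFTT
  ...FT
  .....
  ...FT
  ..FTT
Step 5: 5 trees catch fire, 4 burn out
  TF.FT
  ....F
  .....
  ....F
  ...FT
Step 6: 3 trees catch fire, 5 burn out
  F...F
  .....
  .....
  .....
  ....F

F...F
.....
.....
.....
....F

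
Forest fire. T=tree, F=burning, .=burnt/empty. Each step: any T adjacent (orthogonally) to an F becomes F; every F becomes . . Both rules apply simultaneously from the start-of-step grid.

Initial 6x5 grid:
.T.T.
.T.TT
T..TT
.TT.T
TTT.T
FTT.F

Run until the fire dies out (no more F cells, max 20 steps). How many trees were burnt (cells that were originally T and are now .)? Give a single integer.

Step 1: +3 fires, +2 burnt (F count now 3)
Step 2: +3 fires, +3 burnt (F count now 3)
Step 3: +3 fires, +3 burnt (F count now 3)
Step 4: +3 fires, +3 burnt (F count now 3)
Step 5: +1 fires, +3 burnt (F count now 1)
Step 6: +1 fires, +1 burnt (F count now 1)
Step 7: +0 fires, +1 burnt (F count now 0)
Fire out after step 7
Initially T: 17, now '.': 27
Total burnt (originally-T cells now '.'): 14

Answer: 14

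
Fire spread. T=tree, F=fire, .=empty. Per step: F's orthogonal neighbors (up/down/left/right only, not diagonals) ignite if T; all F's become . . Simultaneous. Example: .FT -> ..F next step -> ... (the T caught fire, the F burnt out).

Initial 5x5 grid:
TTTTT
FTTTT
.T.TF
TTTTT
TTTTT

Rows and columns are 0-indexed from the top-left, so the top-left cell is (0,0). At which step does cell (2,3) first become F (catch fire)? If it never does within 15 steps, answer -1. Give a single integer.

Step 1: cell (2,3)='F' (+5 fires, +2 burnt)
  -> target ignites at step 1
Step 2: cell (2,3)='.' (+7 fires, +5 burnt)
Step 3: cell (2,3)='.' (+5 fires, +7 burnt)
Step 4: cell (2,3)='.' (+3 fires, +5 burnt)
Step 5: cell (2,3)='.' (+1 fires, +3 burnt)
Step 6: cell (2,3)='.' (+0 fires, +1 burnt)
  fire out at step 6

1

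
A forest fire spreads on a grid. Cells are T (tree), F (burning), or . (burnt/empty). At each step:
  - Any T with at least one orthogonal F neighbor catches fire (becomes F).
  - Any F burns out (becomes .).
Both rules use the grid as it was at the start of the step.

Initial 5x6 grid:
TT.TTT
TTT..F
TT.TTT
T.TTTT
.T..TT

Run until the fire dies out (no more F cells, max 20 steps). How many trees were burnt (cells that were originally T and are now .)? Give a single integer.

Step 1: +2 fires, +1 burnt (F count now 2)
Step 2: +3 fires, +2 burnt (F count now 3)
Step 3: +4 fires, +3 burnt (F count now 4)
Step 4: +2 fires, +4 burnt (F count now 2)
Step 5: +1 fires, +2 burnt (F count now 1)
Step 6: +0 fires, +1 burnt (F count now 0)
Fire out after step 6
Initially T: 21, now '.': 21
Total burnt (originally-T cells now '.'): 12

Answer: 12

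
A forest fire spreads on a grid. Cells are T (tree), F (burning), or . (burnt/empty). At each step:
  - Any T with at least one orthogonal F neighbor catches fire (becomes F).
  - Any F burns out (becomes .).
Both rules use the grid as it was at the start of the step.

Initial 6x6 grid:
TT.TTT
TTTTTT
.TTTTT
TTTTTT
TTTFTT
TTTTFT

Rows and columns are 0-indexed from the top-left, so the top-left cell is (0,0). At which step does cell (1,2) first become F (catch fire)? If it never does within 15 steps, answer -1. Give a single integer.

Step 1: cell (1,2)='T' (+5 fires, +2 burnt)
Step 2: cell (1,2)='T' (+6 fires, +5 burnt)
Step 3: cell (1,2)='T' (+7 fires, +6 burnt)
Step 4: cell (1,2)='F' (+7 fires, +7 burnt)
  -> target ignites at step 4
Step 5: cell (1,2)='.' (+3 fires, +7 burnt)
Step 6: cell (1,2)='.' (+3 fires, +3 burnt)
Step 7: cell (1,2)='.' (+1 fires, +3 burnt)
Step 8: cell (1,2)='.' (+0 fires, +1 burnt)
  fire out at step 8

4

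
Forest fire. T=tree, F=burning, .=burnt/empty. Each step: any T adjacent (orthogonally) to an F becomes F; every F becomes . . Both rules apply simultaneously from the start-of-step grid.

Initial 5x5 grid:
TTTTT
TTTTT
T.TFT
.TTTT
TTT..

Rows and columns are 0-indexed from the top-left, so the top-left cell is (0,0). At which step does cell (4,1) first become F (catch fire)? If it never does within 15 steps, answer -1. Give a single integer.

Step 1: cell (4,1)='T' (+4 fires, +1 burnt)
Step 2: cell (4,1)='T' (+5 fires, +4 burnt)
Step 3: cell (4,1)='T' (+5 fires, +5 burnt)
Step 4: cell (4,1)='F' (+3 fires, +5 burnt)
  -> target ignites at step 4
Step 5: cell (4,1)='.' (+3 fires, +3 burnt)
Step 6: cell (4,1)='.' (+0 fires, +3 burnt)
  fire out at step 6

4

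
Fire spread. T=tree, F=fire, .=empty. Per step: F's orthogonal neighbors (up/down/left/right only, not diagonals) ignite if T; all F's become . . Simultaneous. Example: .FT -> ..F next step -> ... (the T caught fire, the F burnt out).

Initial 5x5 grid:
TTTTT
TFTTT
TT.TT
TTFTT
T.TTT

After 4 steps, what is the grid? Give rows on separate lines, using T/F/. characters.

Step 1: 7 trees catch fire, 2 burn out
  TFTTT
  F.FTT
  TF.TT
  TF.FT
  T.FTT
Step 2: 8 trees catch fire, 7 burn out
  F.FTT
  ...FT
  F..FT
  F...F
  T..FT
Step 3: 5 trees catch fire, 8 burn out
  ...FT
  ....F
  ....F
  .....
  F...F
Step 4: 1 trees catch fire, 5 burn out
  ....F
  .....
  .....
  .....
  .....

....F
.....
.....
.....
.....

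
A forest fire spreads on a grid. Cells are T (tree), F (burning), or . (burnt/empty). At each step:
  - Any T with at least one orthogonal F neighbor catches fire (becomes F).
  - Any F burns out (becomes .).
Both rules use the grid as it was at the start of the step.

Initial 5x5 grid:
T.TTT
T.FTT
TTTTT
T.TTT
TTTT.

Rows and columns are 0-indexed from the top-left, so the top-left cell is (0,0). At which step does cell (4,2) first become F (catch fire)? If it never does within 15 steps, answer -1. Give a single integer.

Step 1: cell (4,2)='T' (+3 fires, +1 burnt)
Step 2: cell (4,2)='T' (+5 fires, +3 burnt)
Step 3: cell (4,2)='F' (+5 fires, +5 burnt)
  -> target ignites at step 3
Step 4: cell (4,2)='.' (+5 fires, +5 burnt)
Step 5: cell (4,2)='.' (+2 fires, +5 burnt)
Step 6: cell (4,2)='.' (+0 fires, +2 burnt)
  fire out at step 6

3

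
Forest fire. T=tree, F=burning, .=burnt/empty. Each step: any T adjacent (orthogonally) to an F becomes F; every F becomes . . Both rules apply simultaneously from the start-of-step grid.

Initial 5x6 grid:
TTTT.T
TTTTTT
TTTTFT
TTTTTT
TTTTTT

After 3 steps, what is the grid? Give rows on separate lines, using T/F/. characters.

Step 1: 4 trees catch fire, 1 burn out
  TTTT.T
  TTTTFT
  TTTF.F
  TTTTFT
  TTTTTT
Step 2: 6 trees catch fire, 4 burn out
  TTTT.T
  TTTF.F
  TTF...
  TTTF.F
  TTTTFT
Step 3: 7 trees catch fire, 6 burn out
  TTTF.F
  TTF...
  TF....
  TTF...
  TTTF.F

TTTF.F
TTF...
TF....
TTF...
TTTF.F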